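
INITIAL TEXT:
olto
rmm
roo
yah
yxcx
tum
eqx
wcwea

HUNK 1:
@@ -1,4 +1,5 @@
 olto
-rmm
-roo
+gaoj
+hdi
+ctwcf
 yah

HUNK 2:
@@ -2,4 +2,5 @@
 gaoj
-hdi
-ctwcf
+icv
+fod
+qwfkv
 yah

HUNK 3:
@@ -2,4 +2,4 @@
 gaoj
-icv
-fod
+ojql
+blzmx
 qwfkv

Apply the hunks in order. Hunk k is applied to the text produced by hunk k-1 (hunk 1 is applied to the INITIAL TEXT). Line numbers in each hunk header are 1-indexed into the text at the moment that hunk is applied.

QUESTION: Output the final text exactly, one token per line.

Hunk 1: at line 1 remove [rmm,roo] add [gaoj,hdi,ctwcf] -> 9 lines: olto gaoj hdi ctwcf yah yxcx tum eqx wcwea
Hunk 2: at line 2 remove [hdi,ctwcf] add [icv,fod,qwfkv] -> 10 lines: olto gaoj icv fod qwfkv yah yxcx tum eqx wcwea
Hunk 3: at line 2 remove [icv,fod] add [ojql,blzmx] -> 10 lines: olto gaoj ojql blzmx qwfkv yah yxcx tum eqx wcwea

Answer: olto
gaoj
ojql
blzmx
qwfkv
yah
yxcx
tum
eqx
wcwea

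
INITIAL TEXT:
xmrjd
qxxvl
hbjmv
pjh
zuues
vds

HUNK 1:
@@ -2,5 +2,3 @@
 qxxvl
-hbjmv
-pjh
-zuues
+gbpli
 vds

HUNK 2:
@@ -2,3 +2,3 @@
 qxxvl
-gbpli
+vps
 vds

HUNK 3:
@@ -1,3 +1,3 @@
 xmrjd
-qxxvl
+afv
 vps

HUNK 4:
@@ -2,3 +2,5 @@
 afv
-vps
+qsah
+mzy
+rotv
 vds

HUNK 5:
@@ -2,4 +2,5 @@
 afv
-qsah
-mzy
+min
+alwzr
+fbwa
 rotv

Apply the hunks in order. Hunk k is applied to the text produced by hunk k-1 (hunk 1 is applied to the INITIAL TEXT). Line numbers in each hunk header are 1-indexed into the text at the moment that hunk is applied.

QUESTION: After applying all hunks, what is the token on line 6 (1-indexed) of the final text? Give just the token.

Hunk 1: at line 2 remove [hbjmv,pjh,zuues] add [gbpli] -> 4 lines: xmrjd qxxvl gbpli vds
Hunk 2: at line 2 remove [gbpli] add [vps] -> 4 lines: xmrjd qxxvl vps vds
Hunk 3: at line 1 remove [qxxvl] add [afv] -> 4 lines: xmrjd afv vps vds
Hunk 4: at line 2 remove [vps] add [qsah,mzy,rotv] -> 6 lines: xmrjd afv qsah mzy rotv vds
Hunk 5: at line 2 remove [qsah,mzy] add [min,alwzr,fbwa] -> 7 lines: xmrjd afv min alwzr fbwa rotv vds
Final line 6: rotv

Answer: rotv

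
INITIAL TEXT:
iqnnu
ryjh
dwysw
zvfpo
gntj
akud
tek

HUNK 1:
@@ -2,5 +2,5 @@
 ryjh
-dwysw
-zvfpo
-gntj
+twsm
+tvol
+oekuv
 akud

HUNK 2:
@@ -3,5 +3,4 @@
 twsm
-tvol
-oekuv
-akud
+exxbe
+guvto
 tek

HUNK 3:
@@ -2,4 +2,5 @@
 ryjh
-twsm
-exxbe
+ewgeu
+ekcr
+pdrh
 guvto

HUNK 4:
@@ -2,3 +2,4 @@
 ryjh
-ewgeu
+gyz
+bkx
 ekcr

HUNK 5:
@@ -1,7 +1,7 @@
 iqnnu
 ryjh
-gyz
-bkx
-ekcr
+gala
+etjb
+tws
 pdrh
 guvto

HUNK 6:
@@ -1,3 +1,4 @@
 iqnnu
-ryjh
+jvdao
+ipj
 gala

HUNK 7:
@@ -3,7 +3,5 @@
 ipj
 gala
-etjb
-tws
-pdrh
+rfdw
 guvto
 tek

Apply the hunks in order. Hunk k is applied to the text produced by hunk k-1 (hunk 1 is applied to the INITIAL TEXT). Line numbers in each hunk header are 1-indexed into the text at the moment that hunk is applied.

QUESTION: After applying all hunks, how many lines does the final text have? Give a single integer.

Hunk 1: at line 2 remove [dwysw,zvfpo,gntj] add [twsm,tvol,oekuv] -> 7 lines: iqnnu ryjh twsm tvol oekuv akud tek
Hunk 2: at line 3 remove [tvol,oekuv,akud] add [exxbe,guvto] -> 6 lines: iqnnu ryjh twsm exxbe guvto tek
Hunk 3: at line 2 remove [twsm,exxbe] add [ewgeu,ekcr,pdrh] -> 7 lines: iqnnu ryjh ewgeu ekcr pdrh guvto tek
Hunk 4: at line 2 remove [ewgeu] add [gyz,bkx] -> 8 lines: iqnnu ryjh gyz bkx ekcr pdrh guvto tek
Hunk 5: at line 1 remove [gyz,bkx,ekcr] add [gala,etjb,tws] -> 8 lines: iqnnu ryjh gala etjb tws pdrh guvto tek
Hunk 6: at line 1 remove [ryjh] add [jvdao,ipj] -> 9 lines: iqnnu jvdao ipj gala etjb tws pdrh guvto tek
Hunk 7: at line 3 remove [etjb,tws,pdrh] add [rfdw] -> 7 lines: iqnnu jvdao ipj gala rfdw guvto tek
Final line count: 7

Answer: 7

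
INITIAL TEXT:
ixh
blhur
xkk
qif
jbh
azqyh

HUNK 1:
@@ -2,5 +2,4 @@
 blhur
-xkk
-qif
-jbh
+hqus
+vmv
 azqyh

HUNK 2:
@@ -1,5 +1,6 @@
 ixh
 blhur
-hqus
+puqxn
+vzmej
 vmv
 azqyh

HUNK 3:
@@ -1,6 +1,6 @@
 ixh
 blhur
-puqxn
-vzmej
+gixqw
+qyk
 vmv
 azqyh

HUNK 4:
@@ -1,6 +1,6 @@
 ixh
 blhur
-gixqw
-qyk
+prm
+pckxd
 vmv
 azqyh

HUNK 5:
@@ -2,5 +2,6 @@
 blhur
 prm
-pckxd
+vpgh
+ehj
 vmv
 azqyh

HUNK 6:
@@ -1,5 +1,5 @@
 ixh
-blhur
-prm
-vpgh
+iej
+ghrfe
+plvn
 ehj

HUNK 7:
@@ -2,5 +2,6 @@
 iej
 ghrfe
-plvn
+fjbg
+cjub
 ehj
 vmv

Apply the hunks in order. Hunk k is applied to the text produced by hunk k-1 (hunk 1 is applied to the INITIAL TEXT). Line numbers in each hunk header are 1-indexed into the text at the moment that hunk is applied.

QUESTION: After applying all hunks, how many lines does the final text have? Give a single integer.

Answer: 8

Derivation:
Hunk 1: at line 2 remove [xkk,qif,jbh] add [hqus,vmv] -> 5 lines: ixh blhur hqus vmv azqyh
Hunk 2: at line 1 remove [hqus] add [puqxn,vzmej] -> 6 lines: ixh blhur puqxn vzmej vmv azqyh
Hunk 3: at line 1 remove [puqxn,vzmej] add [gixqw,qyk] -> 6 lines: ixh blhur gixqw qyk vmv azqyh
Hunk 4: at line 1 remove [gixqw,qyk] add [prm,pckxd] -> 6 lines: ixh blhur prm pckxd vmv azqyh
Hunk 5: at line 2 remove [pckxd] add [vpgh,ehj] -> 7 lines: ixh blhur prm vpgh ehj vmv azqyh
Hunk 6: at line 1 remove [blhur,prm,vpgh] add [iej,ghrfe,plvn] -> 7 lines: ixh iej ghrfe plvn ehj vmv azqyh
Hunk 7: at line 2 remove [plvn] add [fjbg,cjub] -> 8 lines: ixh iej ghrfe fjbg cjub ehj vmv azqyh
Final line count: 8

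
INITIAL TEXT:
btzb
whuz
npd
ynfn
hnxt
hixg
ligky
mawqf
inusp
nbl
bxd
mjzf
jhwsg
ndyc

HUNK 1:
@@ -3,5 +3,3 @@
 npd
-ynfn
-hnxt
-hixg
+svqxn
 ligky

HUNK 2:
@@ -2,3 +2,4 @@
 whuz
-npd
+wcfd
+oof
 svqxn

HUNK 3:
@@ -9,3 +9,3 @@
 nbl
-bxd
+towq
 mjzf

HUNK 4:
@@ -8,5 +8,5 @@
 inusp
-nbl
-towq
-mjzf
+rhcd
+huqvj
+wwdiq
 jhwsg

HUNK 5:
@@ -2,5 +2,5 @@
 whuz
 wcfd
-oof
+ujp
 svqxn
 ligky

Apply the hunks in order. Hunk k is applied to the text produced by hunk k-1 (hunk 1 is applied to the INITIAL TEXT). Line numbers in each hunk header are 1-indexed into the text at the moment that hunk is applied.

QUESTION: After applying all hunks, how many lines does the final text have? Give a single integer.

Hunk 1: at line 3 remove [ynfn,hnxt,hixg] add [svqxn] -> 12 lines: btzb whuz npd svqxn ligky mawqf inusp nbl bxd mjzf jhwsg ndyc
Hunk 2: at line 2 remove [npd] add [wcfd,oof] -> 13 lines: btzb whuz wcfd oof svqxn ligky mawqf inusp nbl bxd mjzf jhwsg ndyc
Hunk 3: at line 9 remove [bxd] add [towq] -> 13 lines: btzb whuz wcfd oof svqxn ligky mawqf inusp nbl towq mjzf jhwsg ndyc
Hunk 4: at line 8 remove [nbl,towq,mjzf] add [rhcd,huqvj,wwdiq] -> 13 lines: btzb whuz wcfd oof svqxn ligky mawqf inusp rhcd huqvj wwdiq jhwsg ndyc
Hunk 5: at line 2 remove [oof] add [ujp] -> 13 lines: btzb whuz wcfd ujp svqxn ligky mawqf inusp rhcd huqvj wwdiq jhwsg ndyc
Final line count: 13

Answer: 13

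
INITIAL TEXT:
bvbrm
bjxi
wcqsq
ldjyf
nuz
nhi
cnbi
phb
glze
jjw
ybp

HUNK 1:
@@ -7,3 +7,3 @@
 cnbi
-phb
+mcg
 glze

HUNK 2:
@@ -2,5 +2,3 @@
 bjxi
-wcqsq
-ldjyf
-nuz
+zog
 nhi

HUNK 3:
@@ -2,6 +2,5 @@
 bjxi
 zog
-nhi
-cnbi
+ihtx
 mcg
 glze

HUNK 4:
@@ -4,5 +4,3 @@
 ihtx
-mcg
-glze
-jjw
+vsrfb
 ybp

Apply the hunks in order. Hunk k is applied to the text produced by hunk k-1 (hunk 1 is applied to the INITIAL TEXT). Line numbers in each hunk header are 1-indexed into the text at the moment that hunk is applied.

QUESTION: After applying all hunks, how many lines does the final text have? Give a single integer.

Answer: 6

Derivation:
Hunk 1: at line 7 remove [phb] add [mcg] -> 11 lines: bvbrm bjxi wcqsq ldjyf nuz nhi cnbi mcg glze jjw ybp
Hunk 2: at line 2 remove [wcqsq,ldjyf,nuz] add [zog] -> 9 lines: bvbrm bjxi zog nhi cnbi mcg glze jjw ybp
Hunk 3: at line 2 remove [nhi,cnbi] add [ihtx] -> 8 lines: bvbrm bjxi zog ihtx mcg glze jjw ybp
Hunk 4: at line 4 remove [mcg,glze,jjw] add [vsrfb] -> 6 lines: bvbrm bjxi zog ihtx vsrfb ybp
Final line count: 6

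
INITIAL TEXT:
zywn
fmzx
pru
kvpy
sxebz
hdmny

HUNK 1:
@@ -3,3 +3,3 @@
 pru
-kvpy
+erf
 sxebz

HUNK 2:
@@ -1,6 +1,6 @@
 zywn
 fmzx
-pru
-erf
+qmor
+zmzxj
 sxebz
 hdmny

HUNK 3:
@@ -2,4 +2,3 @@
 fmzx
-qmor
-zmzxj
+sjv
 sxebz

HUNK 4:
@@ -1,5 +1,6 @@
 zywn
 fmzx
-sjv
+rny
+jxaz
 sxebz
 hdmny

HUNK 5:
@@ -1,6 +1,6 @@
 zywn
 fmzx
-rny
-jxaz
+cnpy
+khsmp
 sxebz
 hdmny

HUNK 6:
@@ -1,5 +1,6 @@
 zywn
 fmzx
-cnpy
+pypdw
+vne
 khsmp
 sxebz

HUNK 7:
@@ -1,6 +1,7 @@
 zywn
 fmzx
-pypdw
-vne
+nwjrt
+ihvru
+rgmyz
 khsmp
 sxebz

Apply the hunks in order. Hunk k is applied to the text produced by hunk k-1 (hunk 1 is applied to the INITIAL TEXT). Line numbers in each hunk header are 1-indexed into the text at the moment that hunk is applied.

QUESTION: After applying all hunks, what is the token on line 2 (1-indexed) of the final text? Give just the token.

Answer: fmzx

Derivation:
Hunk 1: at line 3 remove [kvpy] add [erf] -> 6 lines: zywn fmzx pru erf sxebz hdmny
Hunk 2: at line 1 remove [pru,erf] add [qmor,zmzxj] -> 6 lines: zywn fmzx qmor zmzxj sxebz hdmny
Hunk 3: at line 2 remove [qmor,zmzxj] add [sjv] -> 5 lines: zywn fmzx sjv sxebz hdmny
Hunk 4: at line 1 remove [sjv] add [rny,jxaz] -> 6 lines: zywn fmzx rny jxaz sxebz hdmny
Hunk 5: at line 1 remove [rny,jxaz] add [cnpy,khsmp] -> 6 lines: zywn fmzx cnpy khsmp sxebz hdmny
Hunk 6: at line 1 remove [cnpy] add [pypdw,vne] -> 7 lines: zywn fmzx pypdw vne khsmp sxebz hdmny
Hunk 7: at line 1 remove [pypdw,vne] add [nwjrt,ihvru,rgmyz] -> 8 lines: zywn fmzx nwjrt ihvru rgmyz khsmp sxebz hdmny
Final line 2: fmzx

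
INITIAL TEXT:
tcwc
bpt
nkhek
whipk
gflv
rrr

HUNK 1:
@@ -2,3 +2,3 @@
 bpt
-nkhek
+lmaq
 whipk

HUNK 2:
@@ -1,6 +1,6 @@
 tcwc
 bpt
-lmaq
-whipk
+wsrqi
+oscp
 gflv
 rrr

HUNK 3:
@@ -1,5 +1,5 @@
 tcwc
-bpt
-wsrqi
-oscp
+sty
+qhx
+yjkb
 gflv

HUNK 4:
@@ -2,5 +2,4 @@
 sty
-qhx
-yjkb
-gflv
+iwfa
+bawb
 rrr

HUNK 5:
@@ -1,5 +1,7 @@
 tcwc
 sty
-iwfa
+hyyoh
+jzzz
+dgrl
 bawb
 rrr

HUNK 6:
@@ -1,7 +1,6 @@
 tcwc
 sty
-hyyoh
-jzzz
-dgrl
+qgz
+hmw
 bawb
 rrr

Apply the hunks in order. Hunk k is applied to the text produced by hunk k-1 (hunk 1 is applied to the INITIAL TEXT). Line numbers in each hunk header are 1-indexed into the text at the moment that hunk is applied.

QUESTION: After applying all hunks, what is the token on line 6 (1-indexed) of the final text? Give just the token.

Answer: rrr

Derivation:
Hunk 1: at line 2 remove [nkhek] add [lmaq] -> 6 lines: tcwc bpt lmaq whipk gflv rrr
Hunk 2: at line 1 remove [lmaq,whipk] add [wsrqi,oscp] -> 6 lines: tcwc bpt wsrqi oscp gflv rrr
Hunk 3: at line 1 remove [bpt,wsrqi,oscp] add [sty,qhx,yjkb] -> 6 lines: tcwc sty qhx yjkb gflv rrr
Hunk 4: at line 2 remove [qhx,yjkb,gflv] add [iwfa,bawb] -> 5 lines: tcwc sty iwfa bawb rrr
Hunk 5: at line 1 remove [iwfa] add [hyyoh,jzzz,dgrl] -> 7 lines: tcwc sty hyyoh jzzz dgrl bawb rrr
Hunk 6: at line 1 remove [hyyoh,jzzz,dgrl] add [qgz,hmw] -> 6 lines: tcwc sty qgz hmw bawb rrr
Final line 6: rrr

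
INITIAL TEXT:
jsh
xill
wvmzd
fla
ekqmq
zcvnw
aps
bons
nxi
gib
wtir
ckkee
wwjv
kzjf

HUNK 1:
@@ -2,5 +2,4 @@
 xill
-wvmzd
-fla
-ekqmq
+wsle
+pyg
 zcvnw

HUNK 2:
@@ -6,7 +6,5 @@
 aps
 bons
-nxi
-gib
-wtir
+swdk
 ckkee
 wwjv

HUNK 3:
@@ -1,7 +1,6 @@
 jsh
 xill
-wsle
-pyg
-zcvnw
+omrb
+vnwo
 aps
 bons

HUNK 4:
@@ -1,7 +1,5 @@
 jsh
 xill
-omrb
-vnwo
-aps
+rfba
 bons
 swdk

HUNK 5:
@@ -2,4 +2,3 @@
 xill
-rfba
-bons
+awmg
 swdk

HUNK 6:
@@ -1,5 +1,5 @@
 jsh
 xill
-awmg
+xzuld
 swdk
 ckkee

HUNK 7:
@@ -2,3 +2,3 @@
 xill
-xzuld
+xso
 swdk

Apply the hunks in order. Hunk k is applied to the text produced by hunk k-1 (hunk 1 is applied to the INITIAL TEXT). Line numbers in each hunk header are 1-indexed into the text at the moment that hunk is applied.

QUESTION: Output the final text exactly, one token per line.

Hunk 1: at line 2 remove [wvmzd,fla,ekqmq] add [wsle,pyg] -> 13 lines: jsh xill wsle pyg zcvnw aps bons nxi gib wtir ckkee wwjv kzjf
Hunk 2: at line 6 remove [nxi,gib,wtir] add [swdk] -> 11 lines: jsh xill wsle pyg zcvnw aps bons swdk ckkee wwjv kzjf
Hunk 3: at line 1 remove [wsle,pyg,zcvnw] add [omrb,vnwo] -> 10 lines: jsh xill omrb vnwo aps bons swdk ckkee wwjv kzjf
Hunk 4: at line 1 remove [omrb,vnwo,aps] add [rfba] -> 8 lines: jsh xill rfba bons swdk ckkee wwjv kzjf
Hunk 5: at line 2 remove [rfba,bons] add [awmg] -> 7 lines: jsh xill awmg swdk ckkee wwjv kzjf
Hunk 6: at line 1 remove [awmg] add [xzuld] -> 7 lines: jsh xill xzuld swdk ckkee wwjv kzjf
Hunk 7: at line 2 remove [xzuld] add [xso] -> 7 lines: jsh xill xso swdk ckkee wwjv kzjf

Answer: jsh
xill
xso
swdk
ckkee
wwjv
kzjf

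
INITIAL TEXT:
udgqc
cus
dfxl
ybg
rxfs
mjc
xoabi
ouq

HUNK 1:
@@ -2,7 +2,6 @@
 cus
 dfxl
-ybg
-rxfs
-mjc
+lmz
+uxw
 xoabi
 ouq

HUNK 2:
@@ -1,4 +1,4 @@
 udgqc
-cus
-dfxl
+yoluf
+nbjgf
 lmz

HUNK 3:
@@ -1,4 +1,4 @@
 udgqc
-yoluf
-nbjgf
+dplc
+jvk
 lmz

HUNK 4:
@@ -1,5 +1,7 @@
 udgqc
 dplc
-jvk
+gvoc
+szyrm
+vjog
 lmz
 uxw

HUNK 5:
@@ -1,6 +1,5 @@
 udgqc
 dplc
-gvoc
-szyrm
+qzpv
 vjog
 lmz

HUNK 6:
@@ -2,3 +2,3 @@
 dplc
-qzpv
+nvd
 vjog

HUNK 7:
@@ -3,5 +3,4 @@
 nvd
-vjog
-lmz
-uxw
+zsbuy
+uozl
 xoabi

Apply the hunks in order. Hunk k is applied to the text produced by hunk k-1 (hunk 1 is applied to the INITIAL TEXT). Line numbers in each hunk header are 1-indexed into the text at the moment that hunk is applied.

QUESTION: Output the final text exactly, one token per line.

Answer: udgqc
dplc
nvd
zsbuy
uozl
xoabi
ouq

Derivation:
Hunk 1: at line 2 remove [ybg,rxfs,mjc] add [lmz,uxw] -> 7 lines: udgqc cus dfxl lmz uxw xoabi ouq
Hunk 2: at line 1 remove [cus,dfxl] add [yoluf,nbjgf] -> 7 lines: udgqc yoluf nbjgf lmz uxw xoabi ouq
Hunk 3: at line 1 remove [yoluf,nbjgf] add [dplc,jvk] -> 7 lines: udgqc dplc jvk lmz uxw xoabi ouq
Hunk 4: at line 1 remove [jvk] add [gvoc,szyrm,vjog] -> 9 lines: udgqc dplc gvoc szyrm vjog lmz uxw xoabi ouq
Hunk 5: at line 1 remove [gvoc,szyrm] add [qzpv] -> 8 lines: udgqc dplc qzpv vjog lmz uxw xoabi ouq
Hunk 6: at line 2 remove [qzpv] add [nvd] -> 8 lines: udgqc dplc nvd vjog lmz uxw xoabi ouq
Hunk 7: at line 3 remove [vjog,lmz,uxw] add [zsbuy,uozl] -> 7 lines: udgqc dplc nvd zsbuy uozl xoabi ouq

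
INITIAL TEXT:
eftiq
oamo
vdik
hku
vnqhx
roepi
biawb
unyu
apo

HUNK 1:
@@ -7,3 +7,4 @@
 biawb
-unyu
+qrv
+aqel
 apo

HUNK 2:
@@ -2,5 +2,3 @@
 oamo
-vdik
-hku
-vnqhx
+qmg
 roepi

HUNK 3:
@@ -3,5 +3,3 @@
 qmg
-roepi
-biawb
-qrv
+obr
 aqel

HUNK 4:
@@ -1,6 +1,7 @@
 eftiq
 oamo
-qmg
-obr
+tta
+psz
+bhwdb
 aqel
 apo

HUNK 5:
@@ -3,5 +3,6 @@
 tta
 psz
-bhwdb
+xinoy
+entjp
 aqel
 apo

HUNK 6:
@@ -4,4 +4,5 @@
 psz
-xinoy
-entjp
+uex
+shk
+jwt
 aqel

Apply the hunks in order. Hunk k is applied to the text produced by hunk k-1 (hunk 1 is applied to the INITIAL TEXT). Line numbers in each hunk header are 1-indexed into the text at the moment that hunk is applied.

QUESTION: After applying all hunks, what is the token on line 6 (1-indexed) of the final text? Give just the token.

Hunk 1: at line 7 remove [unyu] add [qrv,aqel] -> 10 lines: eftiq oamo vdik hku vnqhx roepi biawb qrv aqel apo
Hunk 2: at line 2 remove [vdik,hku,vnqhx] add [qmg] -> 8 lines: eftiq oamo qmg roepi biawb qrv aqel apo
Hunk 3: at line 3 remove [roepi,biawb,qrv] add [obr] -> 6 lines: eftiq oamo qmg obr aqel apo
Hunk 4: at line 1 remove [qmg,obr] add [tta,psz,bhwdb] -> 7 lines: eftiq oamo tta psz bhwdb aqel apo
Hunk 5: at line 3 remove [bhwdb] add [xinoy,entjp] -> 8 lines: eftiq oamo tta psz xinoy entjp aqel apo
Hunk 6: at line 4 remove [xinoy,entjp] add [uex,shk,jwt] -> 9 lines: eftiq oamo tta psz uex shk jwt aqel apo
Final line 6: shk

Answer: shk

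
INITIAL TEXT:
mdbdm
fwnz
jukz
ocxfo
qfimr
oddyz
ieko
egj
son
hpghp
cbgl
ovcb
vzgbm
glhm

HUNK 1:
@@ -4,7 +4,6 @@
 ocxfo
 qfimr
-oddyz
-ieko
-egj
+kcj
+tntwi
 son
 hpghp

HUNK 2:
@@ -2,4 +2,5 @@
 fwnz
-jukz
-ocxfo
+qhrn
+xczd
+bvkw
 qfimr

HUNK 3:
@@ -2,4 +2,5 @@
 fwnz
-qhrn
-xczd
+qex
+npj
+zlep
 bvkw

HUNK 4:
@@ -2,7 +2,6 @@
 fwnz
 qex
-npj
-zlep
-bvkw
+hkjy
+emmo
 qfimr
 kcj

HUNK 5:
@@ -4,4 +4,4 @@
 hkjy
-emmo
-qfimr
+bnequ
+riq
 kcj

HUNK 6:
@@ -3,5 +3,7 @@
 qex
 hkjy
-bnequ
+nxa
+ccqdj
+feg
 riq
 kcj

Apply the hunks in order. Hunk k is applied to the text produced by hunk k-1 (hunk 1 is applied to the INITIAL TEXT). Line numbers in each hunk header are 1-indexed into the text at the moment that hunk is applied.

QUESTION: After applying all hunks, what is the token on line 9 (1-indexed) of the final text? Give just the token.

Answer: kcj

Derivation:
Hunk 1: at line 4 remove [oddyz,ieko,egj] add [kcj,tntwi] -> 13 lines: mdbdm fwnz jukz ocxfo qfimr kcj tntwi son hpghp cbgl ovcb vzgbm glhm
Hunk 2: at line 2 remove [jukz,ocxfo] add [qhrn,xczd,bvkw] -> 14 lines: mdbdm fwnz qhrn xczd bvkw qfimr kcj tntwi son hpghp cbgl ovcb vzgbm glhm
Hunk 3: at line 2 remove [qhrn,xczd] add [qex,npj,zlep] -> 15 lines: mdbdm fwnz qex npj zlep bvkw qfimr kcj tntwi son hpghp cbgl ovcb vzgbm glhm
Hunk 4: at line 2 remove [npj,zlep,bvkw] add [hkjy,emmo] -> 14 lines: mdbdm fwnz qex hkjy emmo qfimr kcj tntwi son hpghp cbgl ovcb vzgbm glhm
Hunk 5: at line 4 remove [emmo,qfimr] add [bnequ,riq] -> 14 lines: mdbdm fwnz qex hkjy bnequ riq kcj tntwi son hpghp cbgl ovcb vzgbm glhm
Hunk 6: at line 3 remove [bnequ] add [nxa,ccqdj,feg] -> 16 lines: mdbdm fwnz qex hkjy nxa ccqdj feg riq kcj tntwi son hpghp cbgl ovcb vzgbm glhm
Final line 9: kcj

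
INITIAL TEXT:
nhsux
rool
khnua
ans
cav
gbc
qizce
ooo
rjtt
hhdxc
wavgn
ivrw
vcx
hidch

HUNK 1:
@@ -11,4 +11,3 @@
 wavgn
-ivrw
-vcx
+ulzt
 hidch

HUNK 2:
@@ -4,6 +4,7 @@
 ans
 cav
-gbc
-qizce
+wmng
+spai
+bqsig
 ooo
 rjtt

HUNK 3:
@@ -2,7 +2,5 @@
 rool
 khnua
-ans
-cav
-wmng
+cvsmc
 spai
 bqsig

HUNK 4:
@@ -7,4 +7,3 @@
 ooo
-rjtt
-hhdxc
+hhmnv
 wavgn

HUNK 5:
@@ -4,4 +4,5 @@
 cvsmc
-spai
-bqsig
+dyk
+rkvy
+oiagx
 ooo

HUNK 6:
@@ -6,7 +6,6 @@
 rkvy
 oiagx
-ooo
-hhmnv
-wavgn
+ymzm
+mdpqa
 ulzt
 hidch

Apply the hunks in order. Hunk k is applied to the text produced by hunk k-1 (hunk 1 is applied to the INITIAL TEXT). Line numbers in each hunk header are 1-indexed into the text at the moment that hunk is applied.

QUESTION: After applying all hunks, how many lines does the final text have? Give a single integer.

Answer: 11

Derivation:
Hunk 1: at line 11 remove [ivrw,vcx] add [ulzt] -> 13 lines: nhsux rool khnua ans cav gbc qizce ooo rjtt hhdxc wavgn ulzt hidch
Hunk 2: at line 4 remove [gbc,qizce] add [wmng,spai,bqsig] -> 14 lines: nhsux rool khnua ans cav wmng spai bqsig ooo rjtt hhdxc wavgn ulzt hidch
Hunk 3: at line 2 remove [ans,cav,wmng] add [cvsmc] -> 12 lines: nhsux rool khnua cvsmc spai bqsig ooo rjtt hhdxc wavgn ulzt hidch
Hunk 4: at line 7 remove [rjtt,hhdxc] add [hhmnv] -> 11 lines: nhsux rool khnua cvsmc spai bqsig ooo hhmnv wavgn ulzt hidch
Hunk 5: at line 4 remove [spai,bqsig] add [dyk,rkvy,oiagx] -> 12 lines: nhsux rool khnua cvsmc dyk rkvy oiagx ooo hhmnv wavgn ulzt hidch
Hunk 6: at line 6 remove [ooo,hhmnv,wavgn] add [ymzm,mdpqa] -> 11 lines: nhsux rool khnua cvsmc dyk rkvy oiagx ymzm mdpqa ulzt hidch
Final line count: 11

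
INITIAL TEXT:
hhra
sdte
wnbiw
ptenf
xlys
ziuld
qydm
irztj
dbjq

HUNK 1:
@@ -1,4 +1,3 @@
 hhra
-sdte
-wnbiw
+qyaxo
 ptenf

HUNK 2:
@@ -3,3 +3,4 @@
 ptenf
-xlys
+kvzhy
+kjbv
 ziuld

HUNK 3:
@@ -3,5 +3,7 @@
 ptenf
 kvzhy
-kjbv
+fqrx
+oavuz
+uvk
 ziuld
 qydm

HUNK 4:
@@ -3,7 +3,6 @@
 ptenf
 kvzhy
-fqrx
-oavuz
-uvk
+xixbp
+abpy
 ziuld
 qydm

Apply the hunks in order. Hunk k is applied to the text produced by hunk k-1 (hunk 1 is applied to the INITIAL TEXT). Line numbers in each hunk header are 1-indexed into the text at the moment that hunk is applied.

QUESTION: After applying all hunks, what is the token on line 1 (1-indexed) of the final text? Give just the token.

Hunk 1: at line 1 remove [sdte,wnbiw] add [qyaxo] -> 8 lines: hhra qyaxo ptenf xlys ziuld qydm irztj dbjq
Hunk 2: at line 3 remove [xlys] add [kvzhy,kjbv] -> 9 lines: hhra qyaxo ptenf kvzhy kjbv ziuld qydm irztj dbjq
Hunk 3: at line 3 remove [kjbv] add [fqrx,oavuz,uvk] -> 11 lines: hhra qyaxo ptenf kvzhy fqrx oavuz uvk ziuld qydm irztj dbjq
Hunk 4: at line 3 remove [fqrx,oavuz,uvk] add [xixbp,abpy] -> 10 lines: hhra qyaxo ptenf kvzhy xixbp abpy ziuld qydm irztj dbjq
Final line 1: hhra

Answer: hhra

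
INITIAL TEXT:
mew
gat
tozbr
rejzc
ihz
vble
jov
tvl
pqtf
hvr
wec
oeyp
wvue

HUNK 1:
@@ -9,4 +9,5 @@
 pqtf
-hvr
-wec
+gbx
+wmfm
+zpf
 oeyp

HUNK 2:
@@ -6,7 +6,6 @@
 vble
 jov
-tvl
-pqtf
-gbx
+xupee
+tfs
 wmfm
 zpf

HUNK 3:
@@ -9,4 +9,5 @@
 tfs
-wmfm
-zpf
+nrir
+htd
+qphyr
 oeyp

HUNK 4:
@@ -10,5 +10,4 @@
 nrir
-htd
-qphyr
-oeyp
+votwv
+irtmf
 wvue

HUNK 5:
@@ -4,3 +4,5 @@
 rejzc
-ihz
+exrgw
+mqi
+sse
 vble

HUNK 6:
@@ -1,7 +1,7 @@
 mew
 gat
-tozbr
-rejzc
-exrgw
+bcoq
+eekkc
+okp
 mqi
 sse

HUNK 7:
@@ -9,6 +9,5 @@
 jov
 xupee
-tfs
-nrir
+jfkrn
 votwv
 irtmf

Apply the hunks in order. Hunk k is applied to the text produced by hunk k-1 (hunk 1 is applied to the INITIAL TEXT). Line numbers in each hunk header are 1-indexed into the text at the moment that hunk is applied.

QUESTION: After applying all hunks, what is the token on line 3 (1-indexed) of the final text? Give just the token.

Answer: bcoq

Derivation:
Hunk 1: at line 9 remove [hvr,wec] add [gbx,wmfm,zpf] -> 14 lines: mew gat tozbr rejzc ihz vble jov tvl pqtf gbx wmfm zpf oeyp wvue
Hunk 2: at line 6 remove [tvl,pqtf,gbx] add [xupee,tfs] -> 13 lines: mew gat tozbr rejzc ihz vble jov xupee tfs wmfm zpf oeyp wvue
Hunk 3: at line 9 remove [wmfm,zpf] add [nrir,htd,qphyr] -> 14 lines: mew gat tozbr rejzc ihz vble jov xupee tfs nrir htd qphyr oeyp wvue
Hunk 4: at line 10 remove [htd,qphyr,oeyp] add [votwv,irtmf] -> 13 lines: mew gat tozbr rejzc ihz vble jov xupee tfs nrir votwv irtmf wvue
Hunk 5: at line 4 remove [ihz] add [exrgw,mqi,sse] -> 15 lines: mew gat tozbr rejzc exrgw mqi sse vble jov xupee tfs nrir votwv irtmf wvue
Hunk 6: at line 1 remove [tozbr,rejzc,exrgw] add [bcoq,eekkc,okp] -> 15 lines: mew gat bcoq eekkc okp mqi sse vble jov xupee tfs nrir votwv irtmf wvue
Hunk 7: at line 9 remove [tfs,nrir] add [jfkrn] -> 14 lines: mew gat bcoq eekkc okp mqi sse vble jov xupee jfkrn votwv irtmf wvue
Final line 3: bcoq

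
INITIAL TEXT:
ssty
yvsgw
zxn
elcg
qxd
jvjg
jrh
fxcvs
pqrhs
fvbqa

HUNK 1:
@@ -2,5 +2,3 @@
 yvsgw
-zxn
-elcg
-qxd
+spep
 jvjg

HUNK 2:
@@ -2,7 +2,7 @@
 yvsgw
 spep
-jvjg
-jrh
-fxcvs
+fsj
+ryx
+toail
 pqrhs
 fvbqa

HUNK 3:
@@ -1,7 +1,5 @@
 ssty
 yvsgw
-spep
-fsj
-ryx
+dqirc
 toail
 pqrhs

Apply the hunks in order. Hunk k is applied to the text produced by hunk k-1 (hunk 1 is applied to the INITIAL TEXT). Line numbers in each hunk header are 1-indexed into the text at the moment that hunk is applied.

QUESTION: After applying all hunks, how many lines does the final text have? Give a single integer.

Answer: 6

Derivation:
Hunk 1: at line 2 remove [zxn,elcg,qxd] add [spep] -> 8 lines: ssty yvsgw spep jvjg jrh fxcvs pqrhs fvbqa
Hunk 2: at line 2 remove [jvjg,jrh,fxcvs] add [fsj,ryx,toail] -> 8 lines: ssty yvsgw spep fsj ryx toail pqrhs fvbqa
Hunk 3: at line 1 remove [spep,fsj,ryx] add [dqirc] -> 6 lines: ssty yvsgw dqirc toail pqrhs fvbqa
Final line count: 6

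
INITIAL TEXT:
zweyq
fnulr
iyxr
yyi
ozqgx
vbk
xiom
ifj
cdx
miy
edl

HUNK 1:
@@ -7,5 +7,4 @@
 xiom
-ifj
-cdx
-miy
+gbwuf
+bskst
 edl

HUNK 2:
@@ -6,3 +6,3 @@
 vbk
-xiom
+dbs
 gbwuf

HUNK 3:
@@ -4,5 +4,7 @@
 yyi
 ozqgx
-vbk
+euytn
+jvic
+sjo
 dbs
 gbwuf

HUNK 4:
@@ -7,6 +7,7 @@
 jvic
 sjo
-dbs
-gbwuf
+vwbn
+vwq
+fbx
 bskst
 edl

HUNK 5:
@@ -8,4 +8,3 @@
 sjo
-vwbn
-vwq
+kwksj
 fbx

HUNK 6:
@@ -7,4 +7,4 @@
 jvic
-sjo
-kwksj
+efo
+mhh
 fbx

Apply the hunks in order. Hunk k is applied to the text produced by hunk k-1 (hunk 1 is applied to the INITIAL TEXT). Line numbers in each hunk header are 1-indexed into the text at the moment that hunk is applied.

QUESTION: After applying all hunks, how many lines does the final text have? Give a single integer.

Hunk 1: at line 7 remove [ifj,cdx,miy] add [gbwuf,bskst] -> 10 lines: zweyq fnulr iyxr yyi ozqgx vbk xiom gbwuf bskst edl
Hunk 2: at line 6 remove [xiom] add [dbs] -> 10 lines: zweyq fnulr iyxr yyi ozqgx vbk dbs gbwuf bskst edl
Hunk 3: at line 4 remove [vbk] add [euytn,jvic,sjo] -> 12 lines: zweyq fnulr iyxr yyi ozqgx euytn jvic sjo dbs gbwuf bskst edl
Hunk 4: at line 7 remove [dbs,gbwuf] add [vwbn,vwq,fbx] -> 13 lines: zweyq fnulr iyxr yyi ozqgx euytn jvic sjo vwbn vwq fbx bskst edl
Hunk 5: at line 8 remove [vwbn,vwq] add [kwksj] -> 12 lines: zweyq fnulr iyxr yyi ozqgx euytn jvic sjo kwksj fbx bskst edl
Hunk 6: at line 7 remove [sjo,kwksj] add [efo,mhh] -> 12 lines: zweyq fnulr iyxr yyi ozqgx euytn jvic efo mhh fbx bskst edl
Final line count: 12

Answer: 12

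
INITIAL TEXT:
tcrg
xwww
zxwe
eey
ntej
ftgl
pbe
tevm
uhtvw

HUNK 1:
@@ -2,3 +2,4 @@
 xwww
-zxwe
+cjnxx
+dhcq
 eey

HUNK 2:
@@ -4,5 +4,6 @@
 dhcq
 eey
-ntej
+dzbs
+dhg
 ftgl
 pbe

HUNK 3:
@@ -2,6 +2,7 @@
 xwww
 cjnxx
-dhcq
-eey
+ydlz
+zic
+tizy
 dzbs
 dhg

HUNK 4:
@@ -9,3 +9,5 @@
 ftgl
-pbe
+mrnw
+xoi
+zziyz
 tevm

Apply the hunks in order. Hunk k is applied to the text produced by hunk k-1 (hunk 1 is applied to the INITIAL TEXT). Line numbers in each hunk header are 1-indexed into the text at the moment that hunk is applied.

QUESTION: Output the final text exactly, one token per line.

Hunk 1: at line 2 remove [zxwe] add [cjnxx,dhcq] -> 10 lines: tcrg xwww cjnxx dhcq eey ntej ftgl pbe tevm uhtvw
Hunk 2: at line 4 remove [ntej] add [dzbs,dhg] -> 11 lines: tcrg xwww cjnxx dhcq eey dzbs dhg ftgl pbe tevm uhtvw
Hunk 3: at line 2 remove [dhcq,eey] add [ydlz,zic,tizy] -> 12 lines: tcrg xwww cjnxx ydlz zic tizy dzbs dhg ftgl pbe tevm uhtvw
Hunk 4: at line 9 remove [pbe] add [mrnw,xoi,zziyz] -> 14 lines: tcrg xwww cjnxx ydlz zic tizy dzbs dhg ftgl mrnw xoi zziyz tevm uhtvw

Answer: tcrg
xwww
cjnxx
ydlz
zic
tizy
dzbs
dhg
ftgl
mrnw
xoi
zziyz
tevm
uhtvw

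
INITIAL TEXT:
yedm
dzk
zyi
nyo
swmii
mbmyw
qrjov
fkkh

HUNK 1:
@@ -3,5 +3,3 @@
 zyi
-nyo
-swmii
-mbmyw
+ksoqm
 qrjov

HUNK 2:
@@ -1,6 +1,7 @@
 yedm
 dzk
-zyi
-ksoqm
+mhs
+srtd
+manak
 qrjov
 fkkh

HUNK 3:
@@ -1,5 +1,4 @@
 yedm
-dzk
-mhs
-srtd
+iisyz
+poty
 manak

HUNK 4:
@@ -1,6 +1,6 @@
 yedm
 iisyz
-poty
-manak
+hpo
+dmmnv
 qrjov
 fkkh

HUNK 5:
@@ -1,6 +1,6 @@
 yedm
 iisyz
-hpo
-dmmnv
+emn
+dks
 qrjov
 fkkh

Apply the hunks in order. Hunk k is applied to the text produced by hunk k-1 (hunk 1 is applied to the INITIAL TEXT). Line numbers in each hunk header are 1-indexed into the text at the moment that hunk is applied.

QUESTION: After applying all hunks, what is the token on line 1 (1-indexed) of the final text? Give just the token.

Hunk 1: at line 3 remove [nyo,swmii,mbmyw] add [ksoqm] -> 6 lines: yedm dzk zyi ksoqm qrjov fkkh
Hunk 2: at line 1 remove [zyi,ksoqm] add [mhs,srtd,manak] -> 7 lines: yedm dzk mhs srtd manak qrjov fkkh
Hunk 3: at line 1 remove [dzk,mhs,srtd] add [iisyz,poty] -> 6 lines: yedm iisyz poty manak qrjov fkkh
Hunk 4: at line 1 remove [poty,manak] add [hpo,dmmnv] -> 6 lines: yedm iisyz hpo dmmnv qrjov fkkh
Hunk 5: at line 1 remove [hpo,dmmnv] add [emn,dks] -> 6 lines: yedm iisyz emn dks qrjov fkkh
Final line 1: yedm

Answer: yedm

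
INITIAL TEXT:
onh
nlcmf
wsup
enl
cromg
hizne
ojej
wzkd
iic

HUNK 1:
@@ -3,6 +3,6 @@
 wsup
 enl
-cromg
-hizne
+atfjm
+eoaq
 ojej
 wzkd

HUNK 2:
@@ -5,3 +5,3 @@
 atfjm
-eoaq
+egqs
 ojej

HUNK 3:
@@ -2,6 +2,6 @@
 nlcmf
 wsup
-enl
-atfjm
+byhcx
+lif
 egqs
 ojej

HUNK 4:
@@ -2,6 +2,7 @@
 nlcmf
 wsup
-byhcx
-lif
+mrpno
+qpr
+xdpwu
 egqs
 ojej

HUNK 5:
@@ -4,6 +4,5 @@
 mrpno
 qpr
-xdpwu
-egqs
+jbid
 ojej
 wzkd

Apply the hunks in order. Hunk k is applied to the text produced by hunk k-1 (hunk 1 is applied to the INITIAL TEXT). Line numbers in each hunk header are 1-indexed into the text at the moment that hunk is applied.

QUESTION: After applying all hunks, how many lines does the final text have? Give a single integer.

Hunk 1: at line 3 remove [cromg,hizne] add [atfjm,eoaq] -> 9 lines: onh nlcmf wsup enl atfjm eoaq ojej wzkd iic
Hunk 2: at line 5 remove [eoaq] add [egqs] -> 9 lines: onh nlcmf wsup enl atfjm egqs ojej wzkd iic
Hunk 3: at line 2 remove [enl,atfjm] add [byhcx,lif] -> 9 lines: onh nlcmf wsup byhcx lif egqs ojej wzkd iic
Hunk 4: at line 2 remove [byhcx,lif] add [mrpno,qpr,xdpwu] -> 10 lines: onh nlcmf wsup mrpno qpr xdpwu egqs ojej wzkd iic
Hunk 5: at line 4 remove [xdpwu,egqs] add [jbid] -> 9 lines: onh nlcmf wsup mrpno qpr jbid ojej wzkd iic
Final line count: 9

Answer: 9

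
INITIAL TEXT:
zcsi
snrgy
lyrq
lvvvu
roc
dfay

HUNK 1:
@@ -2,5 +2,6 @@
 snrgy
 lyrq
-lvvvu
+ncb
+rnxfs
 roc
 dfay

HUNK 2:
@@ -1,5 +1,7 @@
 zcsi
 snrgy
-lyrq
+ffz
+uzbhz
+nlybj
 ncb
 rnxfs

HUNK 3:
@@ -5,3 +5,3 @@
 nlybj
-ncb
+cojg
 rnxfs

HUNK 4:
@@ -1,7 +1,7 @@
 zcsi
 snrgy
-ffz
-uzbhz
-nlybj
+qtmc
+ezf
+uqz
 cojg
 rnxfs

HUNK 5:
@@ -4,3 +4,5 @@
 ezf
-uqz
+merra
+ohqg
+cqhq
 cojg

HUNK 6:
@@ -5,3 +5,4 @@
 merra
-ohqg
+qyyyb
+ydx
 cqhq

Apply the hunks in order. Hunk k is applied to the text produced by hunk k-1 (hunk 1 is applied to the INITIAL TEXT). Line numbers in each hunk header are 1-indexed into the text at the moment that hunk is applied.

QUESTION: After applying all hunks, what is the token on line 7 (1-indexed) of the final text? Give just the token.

Hunk 1: at line 2 remove [lvvvu] add [ncb,rnxfs] -> 7 lines: zcsi snrgy lyrq ncb rnxfs roc dfay
Hunk 2: at line 1 remove [lyrq] add [ffz,uzbhz,nlybj] -> 9 lines: zcsi snrgy ffz uzbhz nlybj ncb rnxfs roc dfay
Hunk 3: at line 5 remove [ncb] add [cojg] -> 9 lines: zcsi snrgy ffz uzbhz nlybj cojg rnxfs roc dfay
Hunk 4: at line 1 remove [ffz,uzbhz,nlybj] add [qtmc,ezf,uqz] -> 9 lines: zcsi snrgy qtmc ezf uqz cojg rnxfs roc dfay
Hunk 5: at line 4 remove [uqz] add [merra,ohqg,cqhq] -> 11 lines: zcsi snrgy qtmc ezf merra ohqg cqhq cojg rnxfs roc dfay
Hunk 6: at line 5 remove [ohqg] add [qyyyb,ydx] -> 12 lines: zcsi snrgy qtmc ezf merra qyyyb ydx cqhq cojg rnxfs roc dfay
Final line 7: ydx

Answer: ydx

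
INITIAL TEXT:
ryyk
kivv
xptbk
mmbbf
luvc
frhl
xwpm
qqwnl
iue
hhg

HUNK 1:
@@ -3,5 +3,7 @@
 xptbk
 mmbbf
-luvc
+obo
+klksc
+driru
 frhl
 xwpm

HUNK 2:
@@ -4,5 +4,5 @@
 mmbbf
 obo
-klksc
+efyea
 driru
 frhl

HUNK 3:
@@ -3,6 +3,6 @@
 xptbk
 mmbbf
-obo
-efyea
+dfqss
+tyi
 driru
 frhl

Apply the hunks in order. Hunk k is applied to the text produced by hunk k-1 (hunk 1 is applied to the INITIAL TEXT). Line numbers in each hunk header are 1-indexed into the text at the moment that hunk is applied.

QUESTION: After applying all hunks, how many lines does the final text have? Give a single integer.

Hunk 1: at line 3 remove [luvc] add [obo,klksc,driru] -> 12 lines: ryyk kivv xptbk mmbbf obo klksc driru frhl xwpm qqwnl iue hhg
Hunk 2: at line 4 remove [klksc] add [efyea] -> 12 lines: ryyk kivv xptbk mmbbf obo efyea driru frhl xwpm qqwnl iue hhg
Hunk 3: at line 3 remove [obo,efyea] add [dfqss,tyi] -> 12 lines: ryyk kivv xptbk mmbbf dfqss tyi driru frhl xwpm qqwnl iue hhg
Final line count: 12

Answer: 12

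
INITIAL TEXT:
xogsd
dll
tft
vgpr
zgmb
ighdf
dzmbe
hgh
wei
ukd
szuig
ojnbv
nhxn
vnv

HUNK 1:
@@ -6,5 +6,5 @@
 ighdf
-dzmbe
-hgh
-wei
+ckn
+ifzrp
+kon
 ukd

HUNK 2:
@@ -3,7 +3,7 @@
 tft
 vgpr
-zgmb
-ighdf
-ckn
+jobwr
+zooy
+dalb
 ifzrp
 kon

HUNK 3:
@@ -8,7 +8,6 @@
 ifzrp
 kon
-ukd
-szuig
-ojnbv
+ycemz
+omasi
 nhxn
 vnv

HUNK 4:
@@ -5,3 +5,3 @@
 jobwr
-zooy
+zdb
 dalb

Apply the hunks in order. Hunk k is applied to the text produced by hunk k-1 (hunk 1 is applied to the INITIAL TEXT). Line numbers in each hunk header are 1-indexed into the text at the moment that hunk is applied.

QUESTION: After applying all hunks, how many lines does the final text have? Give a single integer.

Answer: 13

Derivation:
Hunk 1: at line 6 remove [dzmbe,hgh,wei] add [ckn,ifzrp,kon] -> 14 lines: xogsd dll tft vgpr zgmb ighdf ckn ifzrp kon ukd szuig ojnbv nhxn vnv
Hunk 2: at line 3 remove [zgmb,ighdf,ckn] add [jobwr,zooy,dalb] -> 14 lines: xogsd dll tft vgpr jobwr zooy dalb ifzrp kon ukd szuig ojnbv nhxn vnv
Hunk 3: at line 8 remove [ukd,szuig,ojnbv] add [ycemz,omasi] -> 13 lines: xogsd dll tft vgpr jobwr zooy dalb ifzrp kon ycemz omasi nhxn vnv
Hunk 4: at line 5 remove [zooy] add [zdb] -> 13 lines: xogsd dll tft vgpr jobwr zdb dalb ifzrp kon ycemz omasi nhxn vnv
Final line count: 13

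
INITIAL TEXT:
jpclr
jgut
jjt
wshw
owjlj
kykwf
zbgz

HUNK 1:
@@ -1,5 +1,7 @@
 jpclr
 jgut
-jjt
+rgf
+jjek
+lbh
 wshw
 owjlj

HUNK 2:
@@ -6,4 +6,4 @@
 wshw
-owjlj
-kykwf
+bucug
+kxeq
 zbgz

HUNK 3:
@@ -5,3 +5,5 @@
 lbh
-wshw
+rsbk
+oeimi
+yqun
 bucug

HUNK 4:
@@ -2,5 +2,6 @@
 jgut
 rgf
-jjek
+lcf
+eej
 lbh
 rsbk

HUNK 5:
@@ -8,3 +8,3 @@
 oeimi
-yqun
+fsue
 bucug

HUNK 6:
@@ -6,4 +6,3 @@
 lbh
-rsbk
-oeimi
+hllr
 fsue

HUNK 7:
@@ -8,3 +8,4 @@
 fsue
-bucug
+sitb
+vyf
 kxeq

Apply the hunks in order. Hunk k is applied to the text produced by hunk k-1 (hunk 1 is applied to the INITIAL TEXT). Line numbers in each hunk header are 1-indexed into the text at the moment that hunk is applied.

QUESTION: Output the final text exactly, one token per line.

Answer: jpclr
jgut
rgf
lcf
eej
lbh
hllr
fsue
sitb
vyf
kxeq
zbgz

Derivation:
Hunk 1: at line 1 remove [jjt] add [rgf,jjek,lbh] -> 9 lines: jpclr jgut rgf jjek lbh wshw owjlj kykwf zbgz
Hunk 2: at line 6 remove [owjlj,kykwf] add [bucug,kxeq] -> 9 lines: jpclr jgut rgf jjek lbh wshw bucug kxeq zbgz
Hunk 3: at line 5 remove [wshw] add [rsbk,oeimi,yqun] -> 11 lines: jpclr jgut rgf jjek lbh rsbk oeimi yqun bucug kxeq zbgz
Hunk 4: at line 2 remove [jjek] add [lcf,eej] -> 12 lines: jpclr jgut rgf lcf eej lbh rsbk oeimi yqun bucug kxeq zbgz
Hunk 5: at line 8 remove [yqun] add [fsue] -> 12 lines: jpclr jgut rgf lcf eej lbh rsbk oeimi fsue bucug kxeq zbgz
Hunk 6: at line 6 remove [rsbk,oeimi] add [hllr] -> 11 lines: jpclr jgut rgf lcf eej lbh hllr fsue bucug kxeq zbgz
Hunk 7: at line 8 remove [bucug] add [sitb,vyf] -> 12 lines: jpclr jgut rgf lcf eej lbh hllr fsue sitb vyf kxeq zbgz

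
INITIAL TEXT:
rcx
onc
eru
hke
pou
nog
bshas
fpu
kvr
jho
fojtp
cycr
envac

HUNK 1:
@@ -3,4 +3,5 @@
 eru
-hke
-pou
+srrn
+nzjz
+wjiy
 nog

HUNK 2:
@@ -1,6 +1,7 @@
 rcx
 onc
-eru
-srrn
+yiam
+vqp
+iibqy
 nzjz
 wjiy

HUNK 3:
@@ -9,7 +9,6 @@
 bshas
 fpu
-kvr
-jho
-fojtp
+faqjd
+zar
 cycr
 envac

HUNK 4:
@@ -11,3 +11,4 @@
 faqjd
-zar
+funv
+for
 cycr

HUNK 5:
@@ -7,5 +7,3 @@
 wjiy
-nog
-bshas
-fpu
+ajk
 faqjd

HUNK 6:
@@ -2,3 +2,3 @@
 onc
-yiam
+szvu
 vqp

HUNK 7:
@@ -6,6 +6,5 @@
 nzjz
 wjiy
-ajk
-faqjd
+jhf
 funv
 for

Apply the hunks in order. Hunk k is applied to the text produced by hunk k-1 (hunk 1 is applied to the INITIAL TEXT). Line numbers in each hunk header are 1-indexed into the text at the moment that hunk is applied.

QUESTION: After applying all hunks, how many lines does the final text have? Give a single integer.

Hunk 1: at line 3 remove [hke,pou] add [srrn,nzjz,wjiy] -> 14 lines: rcx onc eru srrn nzjz wjiy nog bshas fpu kvr jho fojtp cycr envac
Hunk 2: at line 1 remove [eru,srrn] add [yiam,vqp,iibqy] -> 15 lines: rcx onc yiam vqp iibqy nzjz wjiy nog bshas fpu kvr jho fojtp cycr envac
Hunk 3: at line 9 remove [kvr,jho,fojtp] add [faqjd,zar] -> 14 lines: rcx onc yiam vqp iibqy nzjz wjiy nog bshas fpu faqjd zar cycr envac
Hunk 4: at line 11 remove [zar] add [funv,for] -> 15 lines: rcx onc yiam vqp iibqy nzjz wjiy nog bshas fpu faqjd funv for cycr envac
Hunk 5: at line 7 remove [nog,bshas,fpu] add [ajk] -> 13 lines: rcx onc yiam vqp iibqy nzjz wjiy ajk faqjd funv for cycr envac
Hunk 6: at line 2 remove [yiam] add [szvu] -> 13 lines: rcx onc szvu vqp iibqy nzjz wjiy ajk faqjd funv for cycr envac
Hunk 7: at line 6 remove [ajk,faqjd] add [jhf] -> 12 lines: rcx onc szvu vqp iibqy nzjz wjiy jhf funv for cycr envac
Final line count: 12

Answer: 12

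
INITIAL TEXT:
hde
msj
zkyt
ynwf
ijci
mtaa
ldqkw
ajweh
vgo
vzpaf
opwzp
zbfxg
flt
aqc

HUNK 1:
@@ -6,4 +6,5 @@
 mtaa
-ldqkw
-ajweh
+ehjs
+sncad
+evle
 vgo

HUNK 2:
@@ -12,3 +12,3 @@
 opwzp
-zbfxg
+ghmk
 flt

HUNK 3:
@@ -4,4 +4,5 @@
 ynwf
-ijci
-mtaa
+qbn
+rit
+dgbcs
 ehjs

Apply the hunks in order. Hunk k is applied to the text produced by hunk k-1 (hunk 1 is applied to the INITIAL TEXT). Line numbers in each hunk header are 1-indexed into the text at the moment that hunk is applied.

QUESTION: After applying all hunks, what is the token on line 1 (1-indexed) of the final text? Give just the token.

Hunk 1: at line 6 remove [ldqkw,ajweh] add [ehjs,sncad,evle] -> 15 lines: hde msj zkyt ynwf ijci mtaa ehjs sncad evle vgo vzpaf opwzp zbfxg flt aqc
Hunk 2: at line 12 remove [zbfxg] add [ghmk] -> 15 lines: hde msj zkyt ynwf ijci mtaa ehjs sncad evle vgo vzpaf opwzp ghmk flt aqc
Hunk 3: at line 4 remove [ijci,mtaa] add [qbn,rit,dgbcs] -> 16 lines: hde msj zkyt ynwf qbn rit dgbcs ehjs sncad evle vgo vzpaf opwzp ghmk flt aqc
Final line 1: hde

Answer: hde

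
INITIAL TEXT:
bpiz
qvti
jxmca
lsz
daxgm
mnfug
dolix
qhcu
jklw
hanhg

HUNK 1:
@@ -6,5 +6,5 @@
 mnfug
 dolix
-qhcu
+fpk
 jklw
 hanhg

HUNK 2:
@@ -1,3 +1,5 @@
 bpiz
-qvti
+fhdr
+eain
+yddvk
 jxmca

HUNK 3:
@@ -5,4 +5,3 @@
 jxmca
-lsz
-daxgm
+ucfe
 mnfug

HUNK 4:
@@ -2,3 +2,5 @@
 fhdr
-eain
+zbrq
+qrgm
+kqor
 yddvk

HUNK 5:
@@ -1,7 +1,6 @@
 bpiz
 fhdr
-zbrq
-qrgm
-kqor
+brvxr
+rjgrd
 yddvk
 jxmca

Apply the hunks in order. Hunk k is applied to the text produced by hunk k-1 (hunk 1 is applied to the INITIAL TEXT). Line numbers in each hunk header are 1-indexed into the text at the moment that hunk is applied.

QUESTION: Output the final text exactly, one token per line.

Hunk 1: at line 6 remove [qhcu] add [fpk] -> 10 lines: bpiz qvti jxmca lsz daxgm mnfug dolix fpk jklw hanhg
Hunk 2: at line 1 remove [qvti] add [fhdr,eain,yddvk] -> 12 lines: bpiz fhdr eain yddvk jxmca lsz daxgm mnfug dolix fpk jklw hanhg
Hunk 3: at line 5 remove [lsz,daxgm] add [ucfe] -> 11 lines: bpiz fhdr eain yddvk jxmca ucfe mnfug dolix fpk jklw hanhg
Hunk 4: at line 2 remove [eain] add [zbrq,qrgm,kqor] -> 13 lines: bpiz fhdr zbrq qrgm kqor yddvk jxmca ucfe mnfug dolix fpk jklw hanhg
Hunk 5: at line 1 remove [zbrq,qrgm,kqor] add [brvxr,rjgrd] -> 12 lines: bpiz fhdr brvxr rjgrd yddvk jxmca ucfe mnfug dolix fpk jklw hanhg

Answer: bpiz
fhdr
brvxr
rjgrd
yddvk
jxmca
ucfe
mnfug
dolix
fpk
jklw
hanhg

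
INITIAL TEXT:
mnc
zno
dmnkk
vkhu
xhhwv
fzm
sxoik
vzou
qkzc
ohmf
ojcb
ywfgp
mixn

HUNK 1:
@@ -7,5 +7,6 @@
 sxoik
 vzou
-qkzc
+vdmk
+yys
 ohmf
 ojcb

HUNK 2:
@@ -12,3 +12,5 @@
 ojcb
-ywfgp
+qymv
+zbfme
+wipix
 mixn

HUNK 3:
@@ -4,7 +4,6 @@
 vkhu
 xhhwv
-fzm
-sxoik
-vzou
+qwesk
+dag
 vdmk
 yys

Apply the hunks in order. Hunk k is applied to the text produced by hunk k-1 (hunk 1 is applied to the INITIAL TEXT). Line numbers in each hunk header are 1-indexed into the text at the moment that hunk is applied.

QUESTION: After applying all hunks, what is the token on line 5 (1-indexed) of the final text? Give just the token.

Answer: xhhwv

Derivation:
Hunk 1: at line 7 remove [qkzc] add [vdmk,yys] -> 14 lines: mnc zno dmnkk vkhu xhhwv fzm sxoik vzou vdmk yys ohmf ojcb ywfgp mixn
Hunk 2: at line 12 remove [ywfgp] add [qymv,zbfme,wipix] -> 16 lines: mnc zno dmnkk vkhu xhhwv fzm sxoik vzou vdmk yys ohmf ojcb qymv zbfme wipix mixn
Hunk 3: at line 4 remove [fzm,sxoik,vzou] add [qwesk,dag] -> 15 lines: mnc zno dmnkk vkhu xhhwv qwesk dag vdmk yys ohmf ojcb qymv zbfme wipix mixn
Final line 5: xhhwv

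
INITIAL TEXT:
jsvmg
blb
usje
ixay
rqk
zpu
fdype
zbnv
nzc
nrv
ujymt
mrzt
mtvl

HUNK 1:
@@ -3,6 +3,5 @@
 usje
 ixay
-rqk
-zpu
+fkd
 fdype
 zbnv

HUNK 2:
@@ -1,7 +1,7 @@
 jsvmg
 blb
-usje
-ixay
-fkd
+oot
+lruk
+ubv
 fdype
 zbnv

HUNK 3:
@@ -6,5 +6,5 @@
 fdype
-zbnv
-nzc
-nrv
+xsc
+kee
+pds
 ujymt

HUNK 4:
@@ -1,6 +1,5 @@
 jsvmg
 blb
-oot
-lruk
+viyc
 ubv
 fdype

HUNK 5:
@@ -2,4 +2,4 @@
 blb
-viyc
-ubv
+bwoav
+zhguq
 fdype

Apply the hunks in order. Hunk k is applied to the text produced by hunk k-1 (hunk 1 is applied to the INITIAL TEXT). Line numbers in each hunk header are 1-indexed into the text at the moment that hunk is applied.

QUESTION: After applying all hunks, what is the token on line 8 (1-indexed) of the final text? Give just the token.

Hunk 1: at line 3 remove [rqk,zpu] add [fkd] -> 12 lines: jsvmg blb usje ixay fkd fdype zbnv nzc nrv ujymt mrzt mtvl
Hunk 2: at line 1 remove [usje,ixay,fkd] add [oot,lruk,ubv] -> 12 lines: jsvmg blb oot lruk ubv fdype zbnv nzc nrv ujymt mrzt mtvl
Hunk 3: at line 6 remove [zbnv,nzc,nrv] add [xsc,kee,pds] -> 12 lines: jsvmg blb oot lruk ubv fdype xsc kee pds ujymt mrzt mtvl
Hunk 4: at line 1 remove [oot,lruk] add [viyc] -> 11 lines: jsvmg blb viyc ubv fdype xsc kee pds ujymt mrzt mtvl
Hunk 5: at line 2 remove [viyc,ubv] add [bwoav,zhguq] -> 11 lines: jsvmg blb bwoav zhguq fdype xsc kee pds ujymt mrzt mtvl
Final line 8: pds

Answer: pds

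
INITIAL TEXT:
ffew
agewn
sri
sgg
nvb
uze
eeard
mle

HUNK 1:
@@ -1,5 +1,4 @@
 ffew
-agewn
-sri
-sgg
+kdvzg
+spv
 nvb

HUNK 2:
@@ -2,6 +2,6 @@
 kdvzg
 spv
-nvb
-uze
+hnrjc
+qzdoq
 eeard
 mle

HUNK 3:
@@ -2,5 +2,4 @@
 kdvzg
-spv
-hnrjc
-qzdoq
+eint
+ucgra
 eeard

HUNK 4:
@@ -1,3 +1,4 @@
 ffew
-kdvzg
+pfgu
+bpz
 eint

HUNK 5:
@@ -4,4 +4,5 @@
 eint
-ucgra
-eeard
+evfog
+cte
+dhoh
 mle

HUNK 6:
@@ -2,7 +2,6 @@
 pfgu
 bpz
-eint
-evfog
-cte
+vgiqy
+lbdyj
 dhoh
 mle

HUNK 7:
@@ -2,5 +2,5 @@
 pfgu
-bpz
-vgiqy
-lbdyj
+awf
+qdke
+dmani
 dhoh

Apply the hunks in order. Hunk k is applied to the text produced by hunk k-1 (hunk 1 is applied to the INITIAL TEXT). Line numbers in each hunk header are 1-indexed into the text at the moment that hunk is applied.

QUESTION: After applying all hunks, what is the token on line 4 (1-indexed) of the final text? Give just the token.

Answer: qdke

Derivation:
Hunk 1: at line 1 remove [agewn,sri,sgg] add [kdvzg,spv] -> 7 lines: ffew kdvzg spv nvb uze eeard mle
Hunk 2: at line 2 remove [nvb,uze] add [hnrjc,qzdoq] -> 7 lines: ffew kdvzg spv hnrjc qzdoq eeard mle
Hunk 3: at line 2 remove [spv,hnrjc,qzdoq] add [eint,ucgra] -> 6 lines: ffew kdvzg eint ucgra eeard mle
Hunk 4: at line 1 remove [kdvzg] add [pfgu,bpz] -> 7 lines: ffew pfgu bpz eint ucgra eeard mle
Hunk 5: at line 4 remove [ucgra,eeard] add [evfog,cte,dhoh] -> 8 lines: ffew pfgu bpz eint evfog cte dhoh mle
Hunk 6: at line 2 remove [eint,evfog,cte] add [vgiqy,lbdyj] -> 7 lines: ffew pfgu bpz vgiqy lbdyj dhoh mle
Hunk 7: at line 2 remove [bpz,vgiqy,lbdyj] add [awf,qdke,dmani] -> 7 lines: ffew pfgu awf qdke dmani dhoh mle
Final line 4: qdke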